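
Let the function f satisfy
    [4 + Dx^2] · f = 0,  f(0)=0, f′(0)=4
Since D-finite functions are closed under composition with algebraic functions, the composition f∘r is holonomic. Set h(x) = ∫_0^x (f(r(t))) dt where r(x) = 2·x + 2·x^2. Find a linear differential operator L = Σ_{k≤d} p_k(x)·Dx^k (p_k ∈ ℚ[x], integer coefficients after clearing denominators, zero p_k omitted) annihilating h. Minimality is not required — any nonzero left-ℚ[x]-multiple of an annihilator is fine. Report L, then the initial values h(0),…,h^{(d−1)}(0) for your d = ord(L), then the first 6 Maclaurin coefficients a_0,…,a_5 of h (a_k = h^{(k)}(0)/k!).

f: a_k = 0, 4, 0, -8/3, 0, 8/15, …
h₀=f(r): pull back L_f along r ⇒ L₀.
Integrate: L := L₀·Dx.
L = (16 + 96·x + 192·x^2 + 128·x^3)·Dx - 2·Dx^2 + (1 + 2·x)·Dx^3  (order 3).
h: a_k = 0, 0, 4, 8/3, -16/3, -64/5, …
ICs: h(0) = 0, h′(0) = 0, h′′(0) = 8.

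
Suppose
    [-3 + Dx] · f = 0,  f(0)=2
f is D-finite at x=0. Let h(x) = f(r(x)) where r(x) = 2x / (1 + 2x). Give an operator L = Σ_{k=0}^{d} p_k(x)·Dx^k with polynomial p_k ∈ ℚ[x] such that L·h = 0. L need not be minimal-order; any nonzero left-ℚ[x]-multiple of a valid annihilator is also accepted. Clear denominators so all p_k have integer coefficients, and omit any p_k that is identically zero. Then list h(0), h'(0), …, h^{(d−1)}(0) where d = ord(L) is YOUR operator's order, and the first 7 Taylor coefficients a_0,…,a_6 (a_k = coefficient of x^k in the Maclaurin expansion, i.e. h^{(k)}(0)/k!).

f: a_k = 2, 6, 9, 9, 27/4, 81/20, 81/40, …
Substitute x→r, Dx→(1/r')Dx; clear ⇒ L₀.
L = -6 + (1 + 4·x + 4·x^2)·Dx  (order 1).
h: a_k = 2, 12, 12, -24, 12, 168/5, -552/5, …
ICs: h(0) = 2.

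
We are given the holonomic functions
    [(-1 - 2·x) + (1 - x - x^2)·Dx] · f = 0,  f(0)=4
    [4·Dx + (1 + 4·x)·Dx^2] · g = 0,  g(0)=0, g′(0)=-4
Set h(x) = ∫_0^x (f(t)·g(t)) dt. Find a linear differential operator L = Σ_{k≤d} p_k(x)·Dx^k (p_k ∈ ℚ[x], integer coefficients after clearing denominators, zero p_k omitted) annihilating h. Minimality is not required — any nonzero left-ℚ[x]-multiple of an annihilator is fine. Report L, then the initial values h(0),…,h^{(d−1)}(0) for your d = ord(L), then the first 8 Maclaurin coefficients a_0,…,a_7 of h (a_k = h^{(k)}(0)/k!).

f: a_k = 4, 4, 8, 12, 20, 32, 52, 84, …
g: a_k = 0, -4, 8, -64/3, 64, -1024/5, 2048/3, -16384/7, …
f·g: L₀ = L_f ⊗_s L_g, ord ≤ 1·2.
Integrate: L := L₀·Dx.
L = (6 + 16·x)·Dx + (-2 + 16·x + 20·x^2)·Dx^2 + (-1 - 3·x + 5·x^2 + 4·x^3)·Dx^3  (order 3).
h: a_k = 0, 0, -8, 16/3, -64/3, 112/3, -5384/45, 32992/105, …
ICs: h(0) = 0, h′(0) = 0, h′′(0) = -16.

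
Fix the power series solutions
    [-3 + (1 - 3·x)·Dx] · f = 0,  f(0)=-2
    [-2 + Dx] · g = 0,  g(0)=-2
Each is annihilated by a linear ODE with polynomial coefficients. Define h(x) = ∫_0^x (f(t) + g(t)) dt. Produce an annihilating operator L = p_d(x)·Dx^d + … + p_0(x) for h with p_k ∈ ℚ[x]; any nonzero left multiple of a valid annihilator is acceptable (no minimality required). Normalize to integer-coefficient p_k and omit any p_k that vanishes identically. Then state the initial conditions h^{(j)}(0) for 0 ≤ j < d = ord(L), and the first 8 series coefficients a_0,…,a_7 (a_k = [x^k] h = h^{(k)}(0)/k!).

f: a_k = -2, -6, -18, -54, -162, -486, -1458, -4374, …
g: a_k = -2, -4, -4, -8/3, -4/3, -8/15, -8/45, -16/315, …
f+g: L₀ = lclm(L_f,L_g), ord ≤ 1+1.
h=∫₀ˣh₀: take L = L₀·Dx.
L = (-24 - 36·x)·Dx + (14 + 24·x - 36·x^2)·Dx^2 + (-1 - 3·x + 18·x^2)·Dx^3  (order 3).
h: a_k = 0, -4, -5, -22/3, -85/6, -98/3, -3649/45, -9374/45, …
ICs: h(0) = 0, h′(0) = -4, h′′(0) = -10.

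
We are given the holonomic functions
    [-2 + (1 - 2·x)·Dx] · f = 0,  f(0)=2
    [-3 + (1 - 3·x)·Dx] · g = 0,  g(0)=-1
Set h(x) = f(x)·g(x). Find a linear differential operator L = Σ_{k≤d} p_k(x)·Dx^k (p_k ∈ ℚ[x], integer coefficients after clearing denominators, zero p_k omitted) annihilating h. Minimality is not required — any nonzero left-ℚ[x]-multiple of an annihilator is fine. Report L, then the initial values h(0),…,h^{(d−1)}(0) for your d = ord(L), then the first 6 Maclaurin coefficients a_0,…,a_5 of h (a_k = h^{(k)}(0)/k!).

f: a_k = 2, 4, 8, 16, 32, 64, …
g: a_k = -1, -3, -9, -27, -81, -243, …
f·g: L₀ = L_f ⊗_s L_g, ord ≤ 1·1.
L = (-5 + 12·x) + (1 - 5·x + 6·x^2)·Dx  (order 1).
h: a_k = -2, -10, -38, -130, -422, -1330, …
ICs: h(0) = -2.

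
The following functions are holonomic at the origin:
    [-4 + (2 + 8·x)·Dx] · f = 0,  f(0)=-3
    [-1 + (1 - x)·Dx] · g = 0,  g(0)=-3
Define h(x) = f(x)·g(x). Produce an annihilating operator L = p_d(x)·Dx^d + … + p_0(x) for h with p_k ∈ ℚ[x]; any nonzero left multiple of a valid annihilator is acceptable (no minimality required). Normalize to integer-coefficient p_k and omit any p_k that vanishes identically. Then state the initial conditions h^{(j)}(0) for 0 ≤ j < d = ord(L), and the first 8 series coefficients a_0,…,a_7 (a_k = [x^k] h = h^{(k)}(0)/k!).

L = (3 + 2·x) + (-1 - 3·x + 4·x^2)·Dx  (order 1).
h: a_k = 9, 27, 9, 45, -45, 207, -549, 1827, …
ICs: h(0) = 9.

f: a_k = -3, -6, 6, -12, 30, -84, 252, -792, …
g: a_k = -3, -3, -3, -3, -3, -3, -3, -3, …
Product ⇒ symmetric product L₀, ord ≤ 1.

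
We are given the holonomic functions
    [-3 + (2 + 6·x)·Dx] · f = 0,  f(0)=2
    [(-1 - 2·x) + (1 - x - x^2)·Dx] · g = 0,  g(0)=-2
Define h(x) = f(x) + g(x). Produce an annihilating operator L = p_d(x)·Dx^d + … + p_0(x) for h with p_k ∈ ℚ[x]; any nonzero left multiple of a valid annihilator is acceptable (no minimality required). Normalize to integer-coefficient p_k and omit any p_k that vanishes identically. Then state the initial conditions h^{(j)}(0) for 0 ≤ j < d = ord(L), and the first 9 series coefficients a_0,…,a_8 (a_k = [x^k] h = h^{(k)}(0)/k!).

L = (33 + 117·x + 117·x^2 + 90·x^3) + (-25 - 102·x - 303·x^2 - 378·x^3 - 225·x^4)·Dx + (-2 + 22·x + 90·x^2 - 38·x^3 - 198·x^4 - 90·x^5)·Dx^2  (order 2).
h: a_k = 0, 1, -25/4, -21/8, -1045/64, -347/128, -28621/512, 29163/1024, -3928781/16384, …
ICs: h(0) = 0, h′(0) = 1.

f: a_k = 2, 3, -9/4, 27/8, -405/64, 1701/128, -15309/512, 72171/1024, -2814669/16384, …
g: a_k = -2, -2, -4, -6, -10, -16, -26, -42, -68, …
L₀ := lclm(L_f,L_g); ord L₀ ≤ 1+1.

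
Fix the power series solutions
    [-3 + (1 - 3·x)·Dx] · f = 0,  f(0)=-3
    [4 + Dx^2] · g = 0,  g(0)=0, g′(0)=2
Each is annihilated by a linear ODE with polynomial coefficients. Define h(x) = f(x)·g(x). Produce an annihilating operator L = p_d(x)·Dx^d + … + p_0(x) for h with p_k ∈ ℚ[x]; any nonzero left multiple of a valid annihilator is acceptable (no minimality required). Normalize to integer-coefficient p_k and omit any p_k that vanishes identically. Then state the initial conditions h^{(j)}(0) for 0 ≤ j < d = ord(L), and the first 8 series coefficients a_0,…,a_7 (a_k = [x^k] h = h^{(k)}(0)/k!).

L = (-4 + 12·x) + 6·Dx + (-1 + 3·x)·Dx^2  (order 2).
h: a_k = 0, -6, -18, -50, -150, -2254/5, -6762/5, -425998/105, …
ICs: h(0) = 0, h′(0) = -6.

f: a_k = -3, -9, -27, -81, -243, -729, -2187, -6561, …
g: a_k = 0, 2, 0, -4/3, 0, 4/15, 0, -8/315, …
h₀=f·g: eliminate ⇒ L₀, order ≤ 1·2.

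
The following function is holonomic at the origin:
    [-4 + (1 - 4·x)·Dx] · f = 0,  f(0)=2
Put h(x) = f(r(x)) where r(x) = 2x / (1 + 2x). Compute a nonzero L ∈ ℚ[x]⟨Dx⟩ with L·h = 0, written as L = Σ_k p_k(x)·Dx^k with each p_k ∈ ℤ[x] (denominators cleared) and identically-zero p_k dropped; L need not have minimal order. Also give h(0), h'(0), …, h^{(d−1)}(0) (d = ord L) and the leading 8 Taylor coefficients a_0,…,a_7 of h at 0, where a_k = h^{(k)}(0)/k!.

L = 8 + (-1 + 4·x + 12·x^2)·Dx  (order 1).
h: a_k = 2, 16, 96, 576, 3456, 20736, 124416, 746496, …
ICs: h(0) = 2.

f: a_k = 2, 8, 32, 128, 512, 2048, 8192, 32768, …
h₀=f(r): pull back L_f along r ⇒ L₀.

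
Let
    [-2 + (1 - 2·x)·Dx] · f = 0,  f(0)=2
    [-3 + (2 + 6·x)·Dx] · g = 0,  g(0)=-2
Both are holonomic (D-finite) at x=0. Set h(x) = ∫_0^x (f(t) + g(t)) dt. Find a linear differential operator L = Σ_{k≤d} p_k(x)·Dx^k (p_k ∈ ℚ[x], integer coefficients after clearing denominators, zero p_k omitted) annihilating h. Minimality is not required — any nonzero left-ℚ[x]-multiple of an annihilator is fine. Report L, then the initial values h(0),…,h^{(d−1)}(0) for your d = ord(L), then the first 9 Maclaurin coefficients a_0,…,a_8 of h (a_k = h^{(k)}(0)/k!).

L = (-66 - 108·x)·Dx + (41 + 156·x + 324·x^2)·Dx^2 + (-2 - 38·x - 24·x^2 + 216·x^3)·Dx^3  (order 3).
h: a_k = 0, 0, 1/2, 41/12, 101/32, 2453/320, 6491/768, 80845/3584, 189973/8192, …
ICs: h(0) = 0, h′(0) = 0, h′′(0) = 1.

f: a_k = 2, 4, 8, 16, 32, 64, 128, 256, 512, …
g: a_k = -2, -3, 9/4, -27/8, 405/64, -1701/128, 15309/512, -72171/1024, 2814669/16384, …
h₀=f+g: left-lcm gives L₀, ord ≤ 2.
h=∫₀ˣh₀: take L = L₀·Dx.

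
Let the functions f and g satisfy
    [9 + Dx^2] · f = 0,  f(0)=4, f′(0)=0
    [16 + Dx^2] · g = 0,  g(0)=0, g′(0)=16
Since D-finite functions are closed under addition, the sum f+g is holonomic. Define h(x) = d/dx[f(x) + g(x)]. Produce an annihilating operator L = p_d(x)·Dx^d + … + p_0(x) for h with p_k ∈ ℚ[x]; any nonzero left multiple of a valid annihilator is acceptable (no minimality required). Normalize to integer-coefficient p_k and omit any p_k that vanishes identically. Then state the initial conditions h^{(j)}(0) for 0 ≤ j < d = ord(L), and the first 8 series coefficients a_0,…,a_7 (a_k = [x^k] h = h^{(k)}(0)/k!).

L = 144 + 25·Dx^2 + Dx^4  (order 4).
h: a_k = 16, -36, -128, 54, 512/3, -243/10, -4096/45, 729/140, …
ICs: h(0) = 16, h′(0) = -36, h′′(0) = -256, h′′′(0) = 324.

f: a_k = 4, 0, -18, 0, 27/2, 0, -81/20, 0, …
g: a_k = 0, 16, 0, -128/3, 0, 512/15, 0, -4096/315, …
Sum ⇒ L₀ = lclm(L_f,L_g) in ℚ(x)⟨Dx⟩.
Differentiate: ansatz ord ≤ ord L₀ ⇒ L.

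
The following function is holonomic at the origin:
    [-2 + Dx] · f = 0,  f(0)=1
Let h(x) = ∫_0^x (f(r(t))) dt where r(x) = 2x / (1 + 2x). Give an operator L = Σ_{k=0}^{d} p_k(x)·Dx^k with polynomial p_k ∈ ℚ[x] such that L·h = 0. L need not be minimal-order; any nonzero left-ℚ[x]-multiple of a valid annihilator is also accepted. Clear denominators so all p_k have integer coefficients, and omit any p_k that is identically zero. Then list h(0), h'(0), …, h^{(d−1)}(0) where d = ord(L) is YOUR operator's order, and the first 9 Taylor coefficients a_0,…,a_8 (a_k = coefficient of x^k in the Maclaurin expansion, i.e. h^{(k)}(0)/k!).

L = -4·Dx + (1 + 4·x + 4·x^2)·Dx^2  (order 2).
h: a_k = 0, 1, 2, 0, -4/3, 32/15, -32/15, 256/315, 160/63, …
ICs: h(0) = 0, h′(0) = 1.

f: a_k = 1, 2, 2, 4/3, 2/3, 4/15, 4/45, 8/315, 2/315, …
f∘r: x↦r, Dx↦Dx/r' in L_f ⇒ L₀.
h=∫₀ˣh₀: take L = L₀·Dx.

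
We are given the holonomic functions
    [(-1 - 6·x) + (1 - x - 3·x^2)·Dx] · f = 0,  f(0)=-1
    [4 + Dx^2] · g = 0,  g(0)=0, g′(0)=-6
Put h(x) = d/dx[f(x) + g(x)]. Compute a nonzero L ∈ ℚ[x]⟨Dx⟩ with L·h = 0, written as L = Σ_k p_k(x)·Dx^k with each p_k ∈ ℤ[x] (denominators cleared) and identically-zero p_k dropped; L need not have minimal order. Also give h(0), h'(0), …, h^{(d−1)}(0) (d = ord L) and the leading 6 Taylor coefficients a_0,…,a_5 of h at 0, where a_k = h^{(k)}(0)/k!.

L = (976 + 5056·x + 17104·x^2 + 11760·x^3 + 18720·x^4 + 3888·x^5 + 3888·x^6) + (-92 - 516·x + 372·x^2 + 1232·x^3 + 2280·x^4 + 3240·x^5 + 1512·x^6 + 1296·x^7)·Dx + (244 + 1264·x + 4276·x^2 + 2940·x^3 + 4680·x^4 + 972·x^5 + 972·x^6)·Dx^2 + (-23 - 129·x + 93·x^2 + 308·x^3 + 570·x^4 + 810·x^5 + 378·x^6 + 324·x^7)·Dx^3  (order 3).
h: a_k = -7, -8, -9, -76, -204, -582, …
ICs: h(0) = -7, h′(0) = -8, h′′(0) = -18.

f: a_k = -1, -1, -4, -7, -19, -40, …
g: a_k = 0, -6, 0, 4, 0, -4/5, …
L₀ := lclm(L_f,L_g); ord L₀ ≤ 1+2.
Derive L from L₀ (diff closure).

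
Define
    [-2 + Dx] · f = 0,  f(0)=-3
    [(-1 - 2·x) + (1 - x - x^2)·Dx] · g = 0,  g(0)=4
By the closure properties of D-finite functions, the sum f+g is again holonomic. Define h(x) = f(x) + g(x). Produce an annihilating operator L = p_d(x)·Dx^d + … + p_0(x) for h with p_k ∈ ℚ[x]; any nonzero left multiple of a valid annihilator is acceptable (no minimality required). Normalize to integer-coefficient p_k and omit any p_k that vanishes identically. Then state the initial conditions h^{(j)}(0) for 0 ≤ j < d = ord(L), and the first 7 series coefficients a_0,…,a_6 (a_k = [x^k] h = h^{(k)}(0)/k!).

f: a_k = -3, -6, -6, -4, -2, -4/5, -4/15, …
g: a_k = 4, 4, 8, 12, 20, 32, 52, …
f+g: L₀ = lclm(L_f,L_g), ord ≤ 1+1.
L = (4 + 8·x + 24·x^2 + 8·x^3) + (-14·x - 10·x^2 + 8·x^3 + 4·x^4)·Dx + (-1 + 5·x - x^2 - 6·x^3 - 2·x^4)·Dx^2  (order 2).
h: a_k = 1, -2, 2, 8, 18, 156/5, 776/15, …
ICs: h(0) = 1, h′(0) = -2.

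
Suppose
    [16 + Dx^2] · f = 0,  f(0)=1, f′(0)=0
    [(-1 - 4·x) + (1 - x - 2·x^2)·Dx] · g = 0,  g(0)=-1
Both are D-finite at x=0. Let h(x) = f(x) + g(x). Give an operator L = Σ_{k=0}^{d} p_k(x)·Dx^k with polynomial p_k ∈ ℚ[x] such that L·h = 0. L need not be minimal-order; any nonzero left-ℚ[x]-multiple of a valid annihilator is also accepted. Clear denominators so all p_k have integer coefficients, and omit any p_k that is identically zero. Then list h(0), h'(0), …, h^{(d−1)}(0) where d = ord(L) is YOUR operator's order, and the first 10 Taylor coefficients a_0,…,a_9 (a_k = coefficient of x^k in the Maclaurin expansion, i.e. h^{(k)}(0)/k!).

f: a_k = 1, 0, -8, 0, 32/3, 0, -256/45, 0, 512/315, 0, …
g: a_k = -1, -1, -3, -5, -11, -21, -43, -85, -171, -341, …
f+g: L₀ = lclm(L_f,L_g), ord ≤ 2+1.
L = (-368 - 1408·x + 256·x^2 - 512·x^3 - 2560·x^4 - 2048·x^5) + (176 - 336·x - 384·x^2 + 1024·x^3 + 384·x^4 - 1536·x^5 - 1024·x^6)·Dx + (-23 - 88·x + 16·x^2 - 32·x^3 - 160·x^4 - 128·x^5)·Dx^2 + (11 - 21·x - 24·x^2 + 64·x^3 + 24·x^4 - 96·x^5 - 64·x^6)·Dx^3  (order 3).
h: a_k = 0, -1, -11, -5, -1/3, -21, -2191/45, -85, -53353/315, -341, …
ICs: h(0) = 0, h′(0) = -1, h′′(0) = -22.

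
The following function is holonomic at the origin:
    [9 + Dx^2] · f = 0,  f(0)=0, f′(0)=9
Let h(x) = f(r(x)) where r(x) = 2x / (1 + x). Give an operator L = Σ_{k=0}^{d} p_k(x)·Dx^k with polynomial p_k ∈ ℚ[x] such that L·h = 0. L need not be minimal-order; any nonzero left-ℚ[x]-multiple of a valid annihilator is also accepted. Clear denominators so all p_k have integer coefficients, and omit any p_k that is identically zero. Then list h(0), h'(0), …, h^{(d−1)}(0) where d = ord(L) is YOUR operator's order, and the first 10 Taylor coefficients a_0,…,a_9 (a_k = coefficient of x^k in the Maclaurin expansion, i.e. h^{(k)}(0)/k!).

L = 36 + (2 + 6·x + 6·x^2 + 2·x^3)·Dx + (1 + 4·x + 6·x^2 + 4·x^3 + x^4)·Dx^2  (order 2).
h: a_k = 0, 18, -18, -90, 306, -2178/5, 90, 40158/35, -16938/5, 42138/7, …
ICs: h(0) = 0, h′(0) = 18.

f: a_k = 0, 9, 0, -27/2, 0, 243/40, 0, -729/560, 0, 729/4480, …
Substitute x→r, Dx→(1/r')Dx; clear ⇒ L₀.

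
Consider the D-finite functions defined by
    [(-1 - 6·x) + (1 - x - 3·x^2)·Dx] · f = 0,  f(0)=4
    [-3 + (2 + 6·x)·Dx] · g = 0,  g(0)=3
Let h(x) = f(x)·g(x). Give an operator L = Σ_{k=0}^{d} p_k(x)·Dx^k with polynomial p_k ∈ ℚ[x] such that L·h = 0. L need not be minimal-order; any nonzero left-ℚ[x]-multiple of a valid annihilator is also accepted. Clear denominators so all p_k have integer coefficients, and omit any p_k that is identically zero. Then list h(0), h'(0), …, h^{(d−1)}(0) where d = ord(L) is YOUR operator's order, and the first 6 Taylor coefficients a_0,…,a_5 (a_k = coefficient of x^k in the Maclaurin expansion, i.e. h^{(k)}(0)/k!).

L = (5 + 15·x + 27·x^2) + (-2 - 4·x + 12·x^2 + 18·x^3)·Dx  (order 1).
h: a_k = 12, 30, 105/2, 651/4, 9033/32, 54417/64, …
ICs: h(0) = 12.

f: a_k = 4, 4, 16, 28, 76, 160, …
g: a_k = 3, 9/2, -27/8, 81/16, -1215/128, 5103/256, …
Product ⇒ symmetric product L₀, ord ≤ 1.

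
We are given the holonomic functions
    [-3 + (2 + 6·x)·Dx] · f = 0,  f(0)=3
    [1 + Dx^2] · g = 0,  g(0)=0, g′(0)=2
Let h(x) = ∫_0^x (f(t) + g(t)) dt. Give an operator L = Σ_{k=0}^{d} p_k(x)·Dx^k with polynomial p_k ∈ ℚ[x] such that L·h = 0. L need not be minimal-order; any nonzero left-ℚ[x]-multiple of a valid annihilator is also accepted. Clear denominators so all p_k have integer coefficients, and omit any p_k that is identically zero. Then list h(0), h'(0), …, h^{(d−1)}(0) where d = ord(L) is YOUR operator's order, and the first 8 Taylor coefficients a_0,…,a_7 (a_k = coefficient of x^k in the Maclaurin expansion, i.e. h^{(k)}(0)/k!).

f: a_k = 3, 9/2, -27/8, 81/16, -1215/128, 5103/256, -45927/1024, 216513/2048, …
g: a_k = 0, 2, 0, -1/3, 0, 1/60, 0, -1/2520, …
Weyl lclm of L_f,L_g ⇒ L₀ (ord ≤ 3).
h=∫₀ˣh₀: take L = L₀·Dx.
L = (-93 - 72·x - 108·x^2)·Dx + (-10 + 18·x + 216·x^2 + 216·x^3)·Dx^2 + (-93 - 72·x - 108·x^2)·Dx^3 + (-10 + 18·x + 216·x^2 + 216·x^3)·Dx^4  (order 4).
h: a_k = 0, 3, 13/4, -9/8, 227/192, -243/128, 76609/23040, -6561/1024, …
ICs: h(0) = 0, h′(0) = 3, h′′(0) = 13/2, h′′′(0) = -27/4.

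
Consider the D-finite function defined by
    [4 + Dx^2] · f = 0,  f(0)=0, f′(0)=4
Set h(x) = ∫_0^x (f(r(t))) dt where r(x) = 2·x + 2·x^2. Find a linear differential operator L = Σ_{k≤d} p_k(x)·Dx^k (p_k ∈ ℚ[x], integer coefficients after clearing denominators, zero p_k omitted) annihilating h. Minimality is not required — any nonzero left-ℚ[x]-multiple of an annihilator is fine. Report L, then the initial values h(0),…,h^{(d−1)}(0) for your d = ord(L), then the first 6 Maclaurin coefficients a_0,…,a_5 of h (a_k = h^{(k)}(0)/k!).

f: a_k = 0, 4, 0, -8/3, 0, 8/15, …
f∘r: x↦r, Dx↦Dx/r' in L_f ⇒ L₀.
Integrate: L := L₀·Dx.
L = (16 + 96·x + 192·x^2 + 128·x^3)·Dx - 2·Dx^2 + (1 + 2·x)·Dx^3  (order 3).
h: a_k = 0, 0, 4, 8/3, -16/3, -64/5, …
ICs: h(0) = 0, h′(0) = 0, h′′(0) = 8.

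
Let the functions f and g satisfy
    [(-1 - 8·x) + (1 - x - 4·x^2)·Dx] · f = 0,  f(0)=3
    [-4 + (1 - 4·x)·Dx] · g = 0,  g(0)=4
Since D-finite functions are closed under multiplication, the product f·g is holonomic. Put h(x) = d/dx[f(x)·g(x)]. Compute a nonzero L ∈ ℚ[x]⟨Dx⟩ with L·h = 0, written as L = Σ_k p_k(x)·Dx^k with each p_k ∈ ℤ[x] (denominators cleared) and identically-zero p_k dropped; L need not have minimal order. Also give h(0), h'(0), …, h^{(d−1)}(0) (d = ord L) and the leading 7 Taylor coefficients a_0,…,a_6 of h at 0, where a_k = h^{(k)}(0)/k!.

L = (50 - 96·x - 480·x^2 + 3072·x^4) + (-5 + 25·x + 48·x^2 - 320·x^3 + 768·x^5)·Dx  (order 1).
h: a_k = 60, 600, 3924, 22320, 115500, 567432, 2685060, …
ICs: h(0) = 60.

f: a_k = 3, 3, 15, 27, 87, 195, 543, …
g: a_k = 4, 16, 64, 256, 1024, 4096, 16384, …
f·g: L₀ = L_f ⊗_s L_g, ord ≤ 1·1.
h₀' ⇒ L via d/dx closure of L₀.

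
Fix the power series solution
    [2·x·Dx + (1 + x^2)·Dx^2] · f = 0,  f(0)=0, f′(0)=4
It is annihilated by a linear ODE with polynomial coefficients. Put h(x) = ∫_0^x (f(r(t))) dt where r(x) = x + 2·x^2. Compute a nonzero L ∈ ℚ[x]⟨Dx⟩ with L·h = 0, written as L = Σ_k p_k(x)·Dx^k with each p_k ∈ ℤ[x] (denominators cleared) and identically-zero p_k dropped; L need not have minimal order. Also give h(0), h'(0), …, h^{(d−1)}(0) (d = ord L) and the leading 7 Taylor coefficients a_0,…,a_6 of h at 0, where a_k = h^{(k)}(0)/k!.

f: a_k = 0, 4, 0, -4/3, 0, 4/5, 0, …
L₀ from L_f via x↦r, Dx↦r'^{-1}Dx.
h=∫₀ˣh₀: take L = L₀·Dx.
L = (-4 + 2·x + 16·x^2 + 48·x^3 + 48·x^4)·Dx^2 + (1 + 4·x + x^2 + 8·x^3 + 20·x^4 + 16·x^5)·Dx^3  (order 3).
h: a_k = 0, 0, 2, 8/3, -1/3, -8/5, -38/15, …
ICs: h(0) = 0, h′(0) = 0, h′′(0) = 4.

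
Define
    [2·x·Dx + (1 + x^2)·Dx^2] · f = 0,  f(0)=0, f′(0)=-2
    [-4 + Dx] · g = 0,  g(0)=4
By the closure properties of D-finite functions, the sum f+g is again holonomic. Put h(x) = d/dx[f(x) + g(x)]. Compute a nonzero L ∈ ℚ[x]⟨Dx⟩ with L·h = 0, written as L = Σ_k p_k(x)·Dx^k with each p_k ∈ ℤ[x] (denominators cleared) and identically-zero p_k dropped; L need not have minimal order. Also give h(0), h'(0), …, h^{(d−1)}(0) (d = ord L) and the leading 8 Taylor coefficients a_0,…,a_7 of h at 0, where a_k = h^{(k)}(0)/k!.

L = (4 - 16·x - 12·x^2 - 16·x^3) + (-9 - 13·x^2 - 8·x^4)·Dx + (2 + x + 4·x^2 + x^3 + 2·x^4)·Dx^2  (order 2).
h: a_k = 14, 64, 130, 512/3, 506/3, 2048/15, 4186/45, 16384/315, …
ICs: h(0) = 14, h′(0) = 64.

f: a_k = 0, -2, 0, 2/3, 0, -2/5, 0, 2/7, …
g: a_k = 4, 16, 32, 128/3, 128/3, 512/15, 1024/45, 4096/315, …
Sum ⇒ L₀ = lclm(L_f,L_g) in ℚ(x)⟨Dx⟩.
Differentiate: ansatz ord ≤ ord L₀ ⇒ L.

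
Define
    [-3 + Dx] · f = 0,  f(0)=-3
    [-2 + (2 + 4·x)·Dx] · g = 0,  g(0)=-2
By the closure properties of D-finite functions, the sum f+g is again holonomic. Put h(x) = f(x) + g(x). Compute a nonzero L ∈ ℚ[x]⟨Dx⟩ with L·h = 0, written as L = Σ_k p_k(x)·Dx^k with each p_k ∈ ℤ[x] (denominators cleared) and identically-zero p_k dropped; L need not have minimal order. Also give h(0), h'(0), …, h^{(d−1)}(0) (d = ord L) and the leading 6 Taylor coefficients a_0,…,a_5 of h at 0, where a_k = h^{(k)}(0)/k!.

L = (12 + 18·x) + (-10 - 36·x - 36·x^2)·Dx + (2 + 10·x + 12·x^2)·Dx^2  (order 2).
h: a_k = -5, -11, -25/2, -29/2, -71/8, -313/40, …
ICs: h(0) = -5, h′(0) = -11.

f: a_k = -3, -9, -27/2, -27/2, -81/8, -243/40, …
g: a_k = -2, -2, 1, -1, 5/4, -7/4, …
h₀=f+g: left-lcm gives L₀, ord ≤ 2.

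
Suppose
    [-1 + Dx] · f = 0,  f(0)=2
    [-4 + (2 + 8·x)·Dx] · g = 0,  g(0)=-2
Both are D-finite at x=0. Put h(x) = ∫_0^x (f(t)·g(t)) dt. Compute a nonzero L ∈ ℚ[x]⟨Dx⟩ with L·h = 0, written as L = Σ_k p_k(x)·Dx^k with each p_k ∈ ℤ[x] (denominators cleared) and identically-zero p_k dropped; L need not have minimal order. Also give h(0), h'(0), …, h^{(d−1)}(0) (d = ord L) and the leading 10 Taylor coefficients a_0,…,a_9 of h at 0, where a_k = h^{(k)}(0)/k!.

f: a_k = 2, 2, 1, 1/3, 1/12, 1/60, 1/360, 1/2520, 1/20160, 1/181440, …
g: a_k = -2, -4, 4, -8, 20, -56, 168, -528, 1716, -5720, …
h₀=f·g: eliminate ⇒ L₀, order ≤ 1·1.
Integrate: L := L₀·Dx.
L = (-3 - 4·x)·Dx + (1 + 4·x)·Dx^2  (order 2).
h: a_k = 0, -4, -6, -2/3, -19/6, 53/10, -2371/180, 43487/1260, -323377/3360, 25470911/90720, …
ICs: h(0) = 0, h′(0) = -4.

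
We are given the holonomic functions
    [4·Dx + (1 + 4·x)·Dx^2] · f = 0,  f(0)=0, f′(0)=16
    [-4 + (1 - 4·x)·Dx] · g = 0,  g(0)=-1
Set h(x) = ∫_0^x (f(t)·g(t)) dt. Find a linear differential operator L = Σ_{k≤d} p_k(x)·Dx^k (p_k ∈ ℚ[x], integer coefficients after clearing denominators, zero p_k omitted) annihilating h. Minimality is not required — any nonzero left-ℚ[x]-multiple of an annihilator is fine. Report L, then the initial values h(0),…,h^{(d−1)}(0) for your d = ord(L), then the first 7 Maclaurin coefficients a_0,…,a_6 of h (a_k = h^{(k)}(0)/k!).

f: a_k = 0, 16, -32, 256/3, -256, 4096/5, -8192/3, …
g: a_k = -1, -4, -16, -64, -256, -1024, -4096, …
h₀=f·g: eliminate ⇒ L₀, order ≤ 2·1.
h=∫h₀ ⇒ L = L₀·Dx.
L = 16·Dx + (4 + 48·x)·Dx^2 + (-1 + 16·x^2)·Dx^3  (order 3).
h: a_k = 0, 0, -8, -32/3, -160/3, -1792/15, -24064/45, …
ICs: h(0) = 0, h′(0) = 0, h′′(0) = -16.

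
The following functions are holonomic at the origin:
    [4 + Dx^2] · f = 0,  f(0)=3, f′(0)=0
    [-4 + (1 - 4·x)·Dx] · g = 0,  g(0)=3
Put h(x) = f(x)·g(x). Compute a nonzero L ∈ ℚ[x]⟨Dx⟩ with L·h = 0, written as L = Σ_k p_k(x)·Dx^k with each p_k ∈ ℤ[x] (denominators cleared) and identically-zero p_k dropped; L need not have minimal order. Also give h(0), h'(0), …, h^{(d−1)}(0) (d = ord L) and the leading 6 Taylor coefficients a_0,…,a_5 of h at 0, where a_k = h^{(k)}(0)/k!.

L = (-4 + 16·x) + 8·Dx + (-1 + 4·x)·Dx^2  (order 2).
h: a_k = 9, 36, 126, 504, 2022, 8088, …
ICs: h(0) = 9, h′(0) = 36.

f: a_k = 3, 0, -6, 0, 2, 0, …
g: a_k = 3, 12, 48, 192, 768, 3072, …
f·g: L₀ = L_f ⊗_s L_g, ord ≤ 2·1.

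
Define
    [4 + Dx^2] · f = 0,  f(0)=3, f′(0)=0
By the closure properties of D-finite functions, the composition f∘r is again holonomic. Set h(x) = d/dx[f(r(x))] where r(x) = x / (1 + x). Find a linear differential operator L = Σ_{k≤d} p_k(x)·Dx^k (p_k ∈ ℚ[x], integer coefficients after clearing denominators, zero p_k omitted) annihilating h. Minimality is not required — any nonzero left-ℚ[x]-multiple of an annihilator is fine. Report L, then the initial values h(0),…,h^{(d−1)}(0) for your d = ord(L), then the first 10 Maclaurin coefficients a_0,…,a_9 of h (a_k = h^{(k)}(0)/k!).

L = (10 + 12·x + 6·x^2) + (6 + 18·x + 18·x^2 + 6·x^3)·Dx + (1 + 4·x + 6·x^2 + 4·x^3 + x^4)·Dx^2  (order 2).
h: a_k = 0, -12, 36, -64, 80, -308/5, -84/5, 18832/105, -15504/35, 766252/945, …
ICs: h(0) = 0, h′(0) = -12.

f: a_k = 3, 0, -6, 0, 2, 0, -4/15, 0, 2/105, 0, …
Substitute x→r, Dx→(1/r')Dx; clear ⇒ L₀.
Derive L from L₀ (diff closure).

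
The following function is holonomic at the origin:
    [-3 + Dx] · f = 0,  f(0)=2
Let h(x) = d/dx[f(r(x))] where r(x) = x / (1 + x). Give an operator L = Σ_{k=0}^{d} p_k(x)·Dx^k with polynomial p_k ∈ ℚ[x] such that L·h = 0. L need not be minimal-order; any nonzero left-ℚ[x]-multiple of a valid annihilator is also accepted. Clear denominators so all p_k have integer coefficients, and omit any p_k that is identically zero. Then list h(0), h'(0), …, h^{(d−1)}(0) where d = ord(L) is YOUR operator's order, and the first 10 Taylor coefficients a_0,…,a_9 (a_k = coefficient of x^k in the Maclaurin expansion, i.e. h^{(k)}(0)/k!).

f: a_k = 2, 6, 9, 9, 27/4, 81/20, 81/40, 243/280, 729/2240, 243/2240, …
Substitute x→r, Dx→(1/r')Dx; clear ⇒ L₀.
Derive L from L₀ (diff closure).
L = (1 - 2·x) + (-1 - 2·x - x^2)·Dx  (order 1).
h: a_k = 6, 6, -9, 3, 21/4, -207/20, 411/40, -1623/280, -1917/2240, 16179/2240, …
ICs: h(0) = 6.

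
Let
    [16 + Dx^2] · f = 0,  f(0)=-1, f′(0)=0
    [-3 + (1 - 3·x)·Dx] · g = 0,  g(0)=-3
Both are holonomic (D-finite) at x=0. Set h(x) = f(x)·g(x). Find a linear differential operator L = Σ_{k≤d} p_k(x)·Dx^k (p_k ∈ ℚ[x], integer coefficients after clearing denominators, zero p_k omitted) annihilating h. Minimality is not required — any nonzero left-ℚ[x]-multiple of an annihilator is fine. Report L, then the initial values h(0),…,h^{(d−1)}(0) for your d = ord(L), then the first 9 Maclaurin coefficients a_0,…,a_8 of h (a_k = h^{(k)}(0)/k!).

f: a_k = -1, 0, 8, 0, -32/3, 0, 256/45, 0, -512/315, …
g: a_k = -3, -9, -27, -81, -243, -729, -2187, -6561, -19683, …
Product ⇒ symmetric product L₀, ord ≤ 2.
L = (-16 + 48·x) + 6·Dx + (-1 + 3·x)·Dx^2  (order 2).
h: a_k = 3, 9, 3, 9, 59, 177, 7709/15, 7709/5, 486179/105, …
ICs: h(0) = 3, h′(0) = 9.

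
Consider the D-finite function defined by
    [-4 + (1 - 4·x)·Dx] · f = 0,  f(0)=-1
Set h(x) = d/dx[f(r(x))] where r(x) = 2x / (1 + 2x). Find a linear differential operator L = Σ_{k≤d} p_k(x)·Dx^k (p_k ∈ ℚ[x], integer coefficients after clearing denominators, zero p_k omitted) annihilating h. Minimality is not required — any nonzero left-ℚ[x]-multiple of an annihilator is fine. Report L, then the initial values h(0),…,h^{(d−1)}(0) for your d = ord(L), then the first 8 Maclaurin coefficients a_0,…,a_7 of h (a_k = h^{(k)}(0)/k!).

L = 12 + (-1 + 6·x)·Dx  (order 1).
h: a_k = -8, -96, -864, -6912, -51840, -373248, -2612736, -17915904, …
ICs: h(0) = -8.

f: a_k = -1, -4, -16, -64, -256, -1024, -4096, -16384, …
Substitute x→r, Dx→(1/r')Dx; clear ⇒ L₀.
Derive L from L₀ (diff closure).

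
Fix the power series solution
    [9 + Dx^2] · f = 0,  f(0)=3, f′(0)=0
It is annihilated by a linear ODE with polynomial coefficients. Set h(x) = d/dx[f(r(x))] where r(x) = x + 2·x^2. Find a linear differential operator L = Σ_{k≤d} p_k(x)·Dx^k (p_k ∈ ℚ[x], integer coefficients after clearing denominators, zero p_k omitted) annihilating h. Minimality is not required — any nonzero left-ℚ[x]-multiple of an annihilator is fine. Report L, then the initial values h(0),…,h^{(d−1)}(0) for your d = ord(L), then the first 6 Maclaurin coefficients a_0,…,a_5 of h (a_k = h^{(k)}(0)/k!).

f: a_k = 3, 0, -27/2, 0, 81/8, 0, …
Change of var in L_f (x↦r) gives L₀.
h=h₀': d/dx-closure on L₀ ⇒ L.
L = (57 + 144·x + 864·x^2 + 2304·x^3 + 2304·x^4) + (-12 - 48·x)·Dx + (1 + 8·x + 16·x^2)·Dx^2  (order 2).
h: a_k = 0, -27, -162, -351/2, 405, 57591/40, …
ICs: h(0) = 0, h′(0) = -27.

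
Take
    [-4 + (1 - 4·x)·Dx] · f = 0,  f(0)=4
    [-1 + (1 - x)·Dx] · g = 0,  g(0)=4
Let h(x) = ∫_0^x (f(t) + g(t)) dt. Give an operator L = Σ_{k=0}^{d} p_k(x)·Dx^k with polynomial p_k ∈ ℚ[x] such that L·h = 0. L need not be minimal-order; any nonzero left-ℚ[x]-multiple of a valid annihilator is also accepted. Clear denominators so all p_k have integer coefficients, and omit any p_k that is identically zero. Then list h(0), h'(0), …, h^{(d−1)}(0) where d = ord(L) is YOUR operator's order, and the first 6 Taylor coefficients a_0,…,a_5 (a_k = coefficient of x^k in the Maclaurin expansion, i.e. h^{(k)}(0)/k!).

f: a_k = 4, 16, 64, 256, 1024, 4096, …
g: a_k = 4, 4, 4, 4, 4, 4, …
Weyl lclm of L_f,L_g ⇒ L₀ (ord ≤ 2).
∫: right-multiply L₀ by Dx.
L = -8·Dx + (10 - 16·x)·Dx^2 + (-1 + 5·x - 4·x^2)·Dx^3  (order 3).
h: a_k = 0, 8, 10, 68/3, 65, 1028/5, …
ICs: h(0) = 0, h′(0) = 8, h′′(0) = 20.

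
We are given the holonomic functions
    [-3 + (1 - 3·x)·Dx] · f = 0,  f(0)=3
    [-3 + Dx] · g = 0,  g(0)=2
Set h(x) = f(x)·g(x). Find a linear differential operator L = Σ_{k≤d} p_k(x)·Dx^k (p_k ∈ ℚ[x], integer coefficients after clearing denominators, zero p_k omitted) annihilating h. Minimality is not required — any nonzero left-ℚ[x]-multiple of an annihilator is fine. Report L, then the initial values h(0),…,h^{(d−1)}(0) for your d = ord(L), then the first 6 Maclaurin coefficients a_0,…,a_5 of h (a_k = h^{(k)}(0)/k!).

L = (6 - 9·x) + (-1 + 3·x)·Dx  (order 1).
h: a_k = 6, 36, 135, 432, 5265/4, 39609/10, …
ICs: h(0) = 6.

f: a_k = 3, 9, 27, 81, 243, 729, …
g: a_k = 2, 6, 9, 9, 27/4, 81/20, …
h₀=f·g: eliminate ⇒ L₀, order ≤ 1·1.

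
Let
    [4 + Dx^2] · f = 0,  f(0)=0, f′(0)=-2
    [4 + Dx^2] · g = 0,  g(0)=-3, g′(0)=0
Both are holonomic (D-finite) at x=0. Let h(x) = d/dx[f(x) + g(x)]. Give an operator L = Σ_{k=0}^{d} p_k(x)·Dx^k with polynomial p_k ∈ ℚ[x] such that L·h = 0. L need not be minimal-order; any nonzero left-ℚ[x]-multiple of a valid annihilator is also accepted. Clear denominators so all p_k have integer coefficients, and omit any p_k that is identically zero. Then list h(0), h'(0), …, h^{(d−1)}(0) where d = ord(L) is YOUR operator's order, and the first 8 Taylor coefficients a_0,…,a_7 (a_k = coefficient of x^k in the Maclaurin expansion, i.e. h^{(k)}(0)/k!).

L = 4 + Dx^2  (order 2).
h: a_k = -2, 12, 4, -8, -4/3, 8/5, 8/45, -16/105, …
ICs: h(0) = -2, h′(0) = 12.

f: a_k = 0, -2, 0, 4/3, 0, -4/15, 0, 8/315, …
g: a_k = -3, 0, 6, 0, -2, 0, 4/15, 0, …
Sum ⇒ L₀ = lclm(L_f,L_g) in ℚ(x)⟨Dx⟩.
Derive L from L₀ (diff closure).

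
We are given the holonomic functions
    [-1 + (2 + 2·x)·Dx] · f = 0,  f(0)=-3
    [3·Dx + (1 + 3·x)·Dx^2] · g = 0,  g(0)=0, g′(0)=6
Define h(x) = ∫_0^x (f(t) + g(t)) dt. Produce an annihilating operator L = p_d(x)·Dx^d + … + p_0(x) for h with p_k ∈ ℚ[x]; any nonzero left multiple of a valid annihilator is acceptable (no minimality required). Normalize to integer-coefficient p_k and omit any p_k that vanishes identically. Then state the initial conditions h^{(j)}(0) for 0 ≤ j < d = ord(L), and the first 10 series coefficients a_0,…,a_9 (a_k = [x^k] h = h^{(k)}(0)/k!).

f: a_k = -3, -3/2, 3/8, -3/16, 15/128, -21/256, 63/1024, -99/2048, 1287/32768, -2145/65536, …
g: a_k = 0, 6, -9, 18, -81/2, 486/5, -243, 4374/7, -6561/4, 4374, …
f+g: L₀ = lclm(L_f,L_g), ord ≤ 1+2.
∫: right-multiply L₀ by Dx.
L = (27 + 9·x)·Dx^2 + (69 + 126·x + 45·x^2)·Dx^3 + (10 + 46·x + 54·x^2 + 18·x^3)·Dx^4  (order 4).
h: a_k = 0, -3, 9/4, -23/8, 285/64, -5169/640, 41437/2560, -248769/7168, 8957259/114688, -5971825/32768, …
ICs: h(0) = 0, h′(0) = -3, h′′(0) = 9/2, h′′′(0) = -69/4.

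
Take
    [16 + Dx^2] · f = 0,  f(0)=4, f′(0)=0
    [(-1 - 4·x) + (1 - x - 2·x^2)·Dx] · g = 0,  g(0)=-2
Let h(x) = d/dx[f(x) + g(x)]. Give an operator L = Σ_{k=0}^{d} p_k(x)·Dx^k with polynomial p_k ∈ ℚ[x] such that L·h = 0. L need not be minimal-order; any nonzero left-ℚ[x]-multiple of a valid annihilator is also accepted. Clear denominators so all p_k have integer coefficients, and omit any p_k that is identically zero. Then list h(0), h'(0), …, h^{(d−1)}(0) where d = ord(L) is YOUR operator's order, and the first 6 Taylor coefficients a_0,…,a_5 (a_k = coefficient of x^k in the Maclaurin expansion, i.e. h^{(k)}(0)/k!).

f: a_k = 4, 0, -32, 0, 128/3, 0, …
g: a_k = -2, -2, -6, -10, -22, -42, …
f+g: L₀ = lclm(L_f,L_g), ord ≤ 2+1.
h₀' ⇒ L via d/dx closure of L₀.
L = (2880 + 9600·x + 20736·x^2 + 7680·x^3 + 15360·x^4 + 18432·x^5 + 12288·x^6) + (-368 - 1040·x + 2400·x^2 + 2048·x^3 - 2560·x^4 + 1536·x^5 + 7168·x^6 + 4096·x^7)·Dx + (180 + 600·x + 1296·x^2 + 480·x^3 + 960·x^4 + 1152·x^5 + 768·x^6)·Dx^2 + (-23 - 65·x + 150·x^2 + 128·x^3 - 160·x^4 + 96·x^5 + 448·x^6 + 256·x^7)·Dx^3  (order 3).
h: a_k = -2, -76, -30, 248/3, -210, -9788/15, …
ICs: h(0) = -2, h′(0) = -76, h′′(0) = -60.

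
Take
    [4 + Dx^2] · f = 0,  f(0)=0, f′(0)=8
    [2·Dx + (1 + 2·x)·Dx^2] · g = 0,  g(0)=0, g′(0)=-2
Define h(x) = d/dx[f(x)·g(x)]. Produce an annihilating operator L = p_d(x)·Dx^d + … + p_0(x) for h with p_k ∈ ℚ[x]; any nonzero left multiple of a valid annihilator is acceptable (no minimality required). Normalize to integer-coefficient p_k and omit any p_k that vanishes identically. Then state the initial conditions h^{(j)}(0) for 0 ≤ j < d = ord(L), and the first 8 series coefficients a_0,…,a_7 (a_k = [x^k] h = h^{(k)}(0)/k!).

L = (-400 - 1408·x - 2688·x^2 + 1536·x^3 + 11008·x^4 + 12288·x^5 + 4096·x^6) + (-192 - 512·x + 640·x^2 + 3840·x^3 + 5120·x^4 + 2048·x^5)·Dx + (-112 - 352·x - 224·x^2 + 2304·x^3 + 6272·x^4 + 6144·x^5 + 2048·x^6)·Dx^2 + (-48 - 128·x + 160·x^2 + 960·x^3 + 1280·x^4 + 512·x^5)·Dx^3 + (-3 + 112·x^2 + 480·x^3 + 880·x^4 + 768·x^5 + 256·x^6)·Dx^4  (order 4).
h: a_k = 0, -32, 48, -128/3, 320/3, -704/3, 6944/15, -57856/63, …
ICs: h(0) = 0, h′(0) = -32, h′′(0) = 96, h′′′(0) = -256.

f: a_k = 0, 8, 0, -16/3, 0, 16/15, 0, -32/315, …
g: a_k = 0, -2, 2, -8/3, 4, -32/5, 32/3, -128/7, …
Product ⇒ symmetric product L₀, ord ≤ 4.
h=h₀': d/dx-closure on L₀ ⇒ L.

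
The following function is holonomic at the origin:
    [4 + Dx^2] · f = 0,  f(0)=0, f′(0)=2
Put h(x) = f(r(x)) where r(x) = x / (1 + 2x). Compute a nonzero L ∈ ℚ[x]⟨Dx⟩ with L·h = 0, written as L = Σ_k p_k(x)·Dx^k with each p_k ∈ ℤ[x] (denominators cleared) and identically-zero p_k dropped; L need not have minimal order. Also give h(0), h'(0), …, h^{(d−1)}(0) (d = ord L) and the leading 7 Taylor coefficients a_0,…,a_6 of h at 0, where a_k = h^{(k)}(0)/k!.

f: a_k = 0, 2, 0, -4/3, 0, 4/15, 0, …
Substitute x→r, Dx→(1/r')Dx; clear ⇒ L₀.
L = 4 + (4 + 24·x + 48·x^2 + 32·x^3)·Dx + (1 + 8·x + 24·x^2 + 32·x^3 + 16·x^4)·Dx^2  (order 2).
h: a_k = 0, 2, -4, 20/3, -8, 4/15, 40, …
ICs: h(0) = 0, h′(0) = 2.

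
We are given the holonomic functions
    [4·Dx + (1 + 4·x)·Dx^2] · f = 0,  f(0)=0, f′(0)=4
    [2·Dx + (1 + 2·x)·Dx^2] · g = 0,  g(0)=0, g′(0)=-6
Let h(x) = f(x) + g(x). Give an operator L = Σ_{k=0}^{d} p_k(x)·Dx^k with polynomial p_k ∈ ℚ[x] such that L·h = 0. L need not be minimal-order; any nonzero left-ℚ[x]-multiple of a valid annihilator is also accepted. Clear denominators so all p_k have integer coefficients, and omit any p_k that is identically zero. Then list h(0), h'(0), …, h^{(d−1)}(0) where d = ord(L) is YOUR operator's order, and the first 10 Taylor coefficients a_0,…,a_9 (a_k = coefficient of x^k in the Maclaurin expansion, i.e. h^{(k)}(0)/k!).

L = 16·Dx + (12 + 32·x)·Dx^2 + (1 + 6·x + 8·x^2)·Dx^3  (order 3).
h: a_k = 0, -2, -2, 40/3, -52, 928/5, -1952/3, 16000/7, -8096, 260608/9, …
ICs: h(0) = 0, h′(0) = -2, h′′(0) = -4.

f: a_k = 0, 4, -8, 64/3, -64, 1024/5, -2048/3, 16384/7, -8192, 262144/9, …
g: a_k = 0, -6, 6, -8, 12, -96/5, 32, -384/7, 96, -512/3, …
h₀=f+g: left-lcm gives L₀, ord ≤ 4.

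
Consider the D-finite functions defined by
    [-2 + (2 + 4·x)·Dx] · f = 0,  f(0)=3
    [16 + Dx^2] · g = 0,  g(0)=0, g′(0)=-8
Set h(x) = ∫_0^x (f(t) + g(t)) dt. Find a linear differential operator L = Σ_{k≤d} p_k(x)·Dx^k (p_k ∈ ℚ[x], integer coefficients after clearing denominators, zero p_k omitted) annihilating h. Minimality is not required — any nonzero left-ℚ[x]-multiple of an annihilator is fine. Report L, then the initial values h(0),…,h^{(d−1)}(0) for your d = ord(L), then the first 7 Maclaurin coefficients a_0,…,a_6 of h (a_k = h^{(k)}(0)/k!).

f: a_k = 3, 3, -3/2, 3/2, -15/8, 21/8, -63/16, …
g: a_k = 0, -8, 0, 64/3, 0, -256/15, 0, …
f+g: L₀ = lclm(L_f,L_g), ord ≤ 1+2.
h=∫h₀ ⇒ L = L₀·Dx.
L = (-304 - 1024·x - 1024·x^2)·Dx + (240 + 1504·x + 3072·x^2 + 2048·x^3)·Dx^2 + (-19 - 64·x - 64·x^2)·Dx^3 + (15 + 94·x + 192·x^2 + 128·x^3)·Dx^4  (order 4).
h: a_k = 0, 3, -5/2, -1/2, 137/24, -3/8, -1733/720, …
ICs: h(0) = 0, h′(0) = 3, h′′(0) = -5, h′′′(0) = -3.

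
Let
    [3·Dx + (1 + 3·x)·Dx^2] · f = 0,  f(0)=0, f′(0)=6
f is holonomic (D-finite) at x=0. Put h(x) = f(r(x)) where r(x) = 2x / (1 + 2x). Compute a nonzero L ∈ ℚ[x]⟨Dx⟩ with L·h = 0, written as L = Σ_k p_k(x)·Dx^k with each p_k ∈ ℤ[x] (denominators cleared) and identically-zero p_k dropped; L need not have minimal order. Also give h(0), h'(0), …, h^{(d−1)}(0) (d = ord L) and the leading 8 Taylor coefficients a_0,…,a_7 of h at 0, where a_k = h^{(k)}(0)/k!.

f: a_k = 0, 6, -9, 18, -81/2, 486/5, -243, 4374/7, …
Change of var in L_f (x↦r) gives L₀.
L = (10 + 32·x)·Dx + (1 + 10·x + 16·x^2)·Dx^2  (order 2).
h: a_k = 0, 12, -60, 336, -2040, 65472/5, -87360, 4194048/7, …
ICs: h(0) = 0, h′(0) = 12.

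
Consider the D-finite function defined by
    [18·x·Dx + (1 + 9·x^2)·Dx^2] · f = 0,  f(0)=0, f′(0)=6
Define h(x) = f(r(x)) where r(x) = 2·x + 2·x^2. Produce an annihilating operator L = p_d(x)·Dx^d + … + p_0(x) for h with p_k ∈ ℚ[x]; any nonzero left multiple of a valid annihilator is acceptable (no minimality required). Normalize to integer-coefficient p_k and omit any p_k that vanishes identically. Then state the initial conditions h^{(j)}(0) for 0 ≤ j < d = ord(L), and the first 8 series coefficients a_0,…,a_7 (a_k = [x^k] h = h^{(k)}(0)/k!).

L = (-2 + 72·x + 288·x^2 + 432·x^3 + 216·x^4)·Dx + (1 + 2·x + 36·x^2 + 144·x^3 + 180·x^4 + 72·x^5)·Dx^2  (order 2).
h: a_k = 0, 12, 12, -144, -432, 13392/5, 15408, -342144/7, …
ICs: h(0) = 0, h′(0) = 12.

f: a_k = 0, 6, 0, -18, 0, 486/5, 0, -4374/7, …
Substitute x→r, Dx→(1/r')Dx; clear ⇒ L₀.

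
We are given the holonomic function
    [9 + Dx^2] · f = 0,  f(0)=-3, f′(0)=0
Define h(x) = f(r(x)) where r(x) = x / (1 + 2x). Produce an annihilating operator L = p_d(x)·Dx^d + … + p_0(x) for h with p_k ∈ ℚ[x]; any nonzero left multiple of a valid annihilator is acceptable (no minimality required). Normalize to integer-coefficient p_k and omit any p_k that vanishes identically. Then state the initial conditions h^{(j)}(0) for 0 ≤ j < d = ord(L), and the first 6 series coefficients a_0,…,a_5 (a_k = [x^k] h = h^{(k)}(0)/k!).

f: a_k = -3, 0, 27/2, 0, -81/8, 0, …
Substitute x→r, Dx→(1/r')Dx; clear ⇒ L₀.
L = 9 + (4 + 24·x + 48·x^2 + 32·x^3)·Dx + (1 + 8·x + 24·x^2 + 32·x^3 + 16·x^4)·Dx^2  (order 2).
h: a_k = -3, 0, 27/2, -54, 1215/8, -351, …
ICs: h(0) = -3, h′(0) = 0.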